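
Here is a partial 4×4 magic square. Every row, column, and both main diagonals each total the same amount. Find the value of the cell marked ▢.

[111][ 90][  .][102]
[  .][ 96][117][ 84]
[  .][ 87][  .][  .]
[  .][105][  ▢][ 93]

108

Column 2 is complete and sums to 378; that is the magic constant.
From row 1, 378 − (111 + 90 + 102) gives (1,3) = 75.
Row 2 must total 378; the given cells sum to 297, so (2,1) = 81.
Column 4 must total 378; the given cells sum to 279, so (3,4) = 99.
Main diagonal: 111 + 96 + 93 + ? = 378, so (3,3) = 78.
Anti-diagonal must total 378; the given cells sum to 306, so (4,1) = 72.
Row 3: 87 + 78 + 99 + ? = 378, so (3,1) = 114.
Row 4: 72 + 105 + 93 + ? = 378, so (4,3) = 108.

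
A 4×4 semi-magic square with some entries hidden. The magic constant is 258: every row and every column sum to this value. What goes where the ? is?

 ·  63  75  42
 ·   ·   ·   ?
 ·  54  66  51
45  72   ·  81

Using row 1: 63 + 75 + 42 + ? → (1,1) = 258 − 180 = 78.
Using row 3: 54 + 66 + 51 + ? → (3,1) = 258 − 171 = 87.
The remaining cell in row 4 is (4,3) = 258 − 198 = 60.
Column 1: 78 + 87 + 45 + ? = 258, so (2,1) = 48.
Column 2 needs 258; the known cells sum to 189, so (2,2) = 69.
Column 3: 75 + 66 + 60 + ? = 258, so (2,3) = 57.
Column 4 must total 258; the given cells sum to 174, so (2,4) = 84.

84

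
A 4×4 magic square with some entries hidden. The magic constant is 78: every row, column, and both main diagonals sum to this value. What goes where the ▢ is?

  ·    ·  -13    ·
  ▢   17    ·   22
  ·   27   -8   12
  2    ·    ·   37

-3

From row 3, 78 − (27 + (-8) + 12) gives (3,1) = 47.
Using column 4: 22 + 12 + 37 + ? → (1,4) = 78 − 71 = 7.
The remaining cell in main diagonal is (1,1) = 78 − 46 = 32.
Anti-diagonal needs 78; the known cells sum to 36, so (2,3) = 42.
Row 1 needs 78; the known cells sum to 26, so (1,2) = 52.
Row 2 must total 78; the given cells sum to 81, so (2,1) = -3.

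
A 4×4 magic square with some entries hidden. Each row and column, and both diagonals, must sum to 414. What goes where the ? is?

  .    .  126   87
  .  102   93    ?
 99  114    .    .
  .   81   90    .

From column 2, 414 − (102 + 114 + 81) gives (1,2) = 117.
The remaining cell in column 3 is (3,3) = 414 − 309 = 105.
From anti-diagonal, 414 − (87 + 93 + 114) gives (4,1) = 120.
The remaining cell in row 1 is (1,1) = 414 − 330 = 84.
The remaining cell in row 3 is (3,4) = 414 − 318 = 96.
Row 4: 120 + 81 + 90 + ? = 414, so (4,4) = 123.
From column 1, 414 − (84 + 99 + 120) gives (2,1) = 111.
Using column 4: 87 + 96 + 123 + ? → (2,4) = 414 − 306 = 108.

108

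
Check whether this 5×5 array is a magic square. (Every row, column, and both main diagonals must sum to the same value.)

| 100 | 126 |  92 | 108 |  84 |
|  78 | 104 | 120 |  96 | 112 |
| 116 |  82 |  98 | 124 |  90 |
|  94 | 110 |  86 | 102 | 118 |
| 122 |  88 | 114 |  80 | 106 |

Yes

Row 1: 100 + 126 + 92 + 108 + 84 = 510.
Row 2: 78 + 104 + 120 + 96 + 112 = 510.
Row 3: 116 + 82 + 98 + 124 + 90 = 510.
Row 4: 94 + 110 + 86 + 102 + 118 = 510.
Row 5: 122 + 88 + 114 + 80 + 106 = 510.
Column 1: 100 + 78 + 116 + 94 + 122 = 510.
Column 2: 126 + 104 + 82 + 110 + 88 = 510.
Column 3: 92 + 120 + 98 + 86 + 114 = 510.
Column 4: 108 + 96 + 124 + 102 + 80 = 510.
Column 5: 84 + 112 + 90 + 118 + 106 = 510.
Main diagonal: 100 + 104 + 98 + 102 + 106 = 510.
Anti-diagonal: 84 + 96 + 98 + 110 + 122 = 510.
All lines sum to 510.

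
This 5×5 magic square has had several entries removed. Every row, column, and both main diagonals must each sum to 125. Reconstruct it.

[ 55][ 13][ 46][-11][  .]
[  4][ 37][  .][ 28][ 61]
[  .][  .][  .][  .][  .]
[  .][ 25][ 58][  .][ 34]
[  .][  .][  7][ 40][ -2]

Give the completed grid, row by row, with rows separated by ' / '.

Row 1 must total 125; the given cells sum to 103, so (1,5) = 22.
The remaining cell in row 2 is (2,3) = 125 − 130 = -5.
The remaining cell in column 3 is (3,3) = 125 − 106 = 19.
Column 5 must total 125; the given cells sum to 115, so (3,5) = 10.
Main diagonal needs 125; the known cells sum to 109, so (4,4) = 16.
Anti-diagonal needs 125; the known cells sum to 94, so (5,1) = 31.
From row 4, 125 − (25 + 58 + 16 + 34) gives (4,1) = -8.
From row 5, 125 − (31 + 7 + 40 + (-2)) gives (5,2) = 49.
Column 1 must total 125; the given cells sum to 82, so (3,1) = 43.
From column 2, 125 − (13 + 37 + 25 + 49) gives (3,2) = 1.
From column 4, 125 − (-11 + 28 + 16 + 40) gives (3,4) = 52.

55 13 46 -11 22 / 4 37 -5 28 61 / 43 1 19 52 10 / -8 25 58 16 34 / 31 49 7 40 -2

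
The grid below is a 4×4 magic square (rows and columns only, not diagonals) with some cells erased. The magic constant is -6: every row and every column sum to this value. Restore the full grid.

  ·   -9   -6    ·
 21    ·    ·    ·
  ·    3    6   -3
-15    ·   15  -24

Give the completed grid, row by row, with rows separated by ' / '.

0 -9 -6 9 / 21 -18 -21 12 / -12 3 6 -3 / -15 18 15 -24

Using row 3: 3 + 6 + (-3) + ? → (3,1) = -6 − 6 = -12.
Row 4: -15 + 15 + (-24) + ? = -6, so (4,2) = 18.
From column 1, -6 − (21 + (-12) + (-15)) gives (1,1) = 0.
From column 2, -6 − (-9 + 3 + 18) gives (2,2) = -18.
Column 3 must total -6; the given cells sum to 15, so (2,3) = -21.
The remaining cell in row 1 is (1,4) = -6 − (-15) = 9.
Using row 2: 21 + (-18) + (-21) + ? → (2,4) = -6 − (-18) = 12.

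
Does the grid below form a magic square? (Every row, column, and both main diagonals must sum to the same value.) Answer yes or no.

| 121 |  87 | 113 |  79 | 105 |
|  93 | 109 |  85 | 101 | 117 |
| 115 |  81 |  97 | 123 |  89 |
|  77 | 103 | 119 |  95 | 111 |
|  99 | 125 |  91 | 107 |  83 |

Yes

Row 1: 121 + 87 + 113 + 79 + 105 = 505.
Row 2: 93 + 109 + 85 + 101 + 117 = 505.
Row 3: 115 + 81 + 97 + 123 + 89 = 505.
Row 4: 77 + 103 + 119 + 95 + 111 = 505.
Row 5: 99 + 125 + 91 + 107 + 83 = 505.
Column 1: 121 + 93 + 115 + 77 + 99 = 505.
Column 2: 87 + 109 + 81 + 103 + 125 = 505.
Column 3: 113 + 85 + 97 + 119 + 91 = 505.
Column 4: 79 + 101 + 123 + 95 + 107 = 505.
Column 5: 105 + 117 + 89 + 111 + 83 = 505.
Main diagonal: 121 + 109 + 97 + 95 + 83 = 505.
Anti-diagonal: 105 + 101 + 97 + 103 + 99 = 505.
All lines sum to 505.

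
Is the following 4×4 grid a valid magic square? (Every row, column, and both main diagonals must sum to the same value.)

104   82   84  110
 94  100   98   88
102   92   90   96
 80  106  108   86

Row 1: 104 + 82 + 84 + 110 = 380.
Row 2: 94 + 100 + 98 + 88 = 380.
Row 3: 102 + 92 + 90 + 96 = 380.
Row 4: 80 + 106 + 108 + 86 = 380.
Column 1: 104 + 94 + 102 + 80 = 380.
Column 2: 82 + 100 + 92 + 106 = 380.
Column 3: 84 + 98 + 90 + 108 = 380.
Column 4: 110 + 88 + 96 + 86 = 380.
Main diagonal: 104 + 100 + 90 + 86 = 380.
Anti-diagonal: 110 + 98 + 92 + 80 = 380.
All lines sum to 380.

Yes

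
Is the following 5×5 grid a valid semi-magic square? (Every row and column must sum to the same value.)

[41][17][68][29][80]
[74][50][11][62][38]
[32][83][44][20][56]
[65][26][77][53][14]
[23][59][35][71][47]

Row 1: 41 + 17 + 68 + 29 + 80 = 235.
Row 2: 74 + 50 + 11 + 62 + 38 = 235.
Row 3: 32 + 83 + 44 + 20 + 56 = 235.
Row 4: 65 + 26 + 77 + 53 + 14 = 235.
Row 5: 23 + 59 + 35 + 71 + 47 = 235.
Column 1: 41 + 74 + 32 + 65 + 23 = 235.
Column 2: 17 + 50 + 83 + 26 + 59 = 235.
Column 3: 68 + 11 + 44 + 77 + 35 = 235.
Column 4: 29 + 62 + 20 + 53 + 71 = 235.
Column 5: 80 + 38 + 56 + 14 + 47 = 235.
All lines sum to 235.

Yes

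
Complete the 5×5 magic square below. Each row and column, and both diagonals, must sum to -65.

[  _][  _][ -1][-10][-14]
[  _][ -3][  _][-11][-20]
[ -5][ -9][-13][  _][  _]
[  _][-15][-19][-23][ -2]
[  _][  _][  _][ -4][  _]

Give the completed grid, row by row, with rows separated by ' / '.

Row 4: -15 + (-19) + (-23) + (-2) + ? = -65, so (4,1) = -6.
The remaining cell in column 4 is (3,4) = -65 − (-48) = -17.
Using anti-diagonal: -14 + (-11) + (-13) + (-15) + ? → (5,1) = -65 − (-53) = -12.
The remaining cell in row 3 is (3,5) = -65 − (-44) = -21.
Column 5 needs -65; the known cells sum to -57, so (5,5) = -8.
Main diagonal: -3 + (-13) + (-23) + (-8) + ? = -65, so (1,1) = -18.
Using row 1: -18 + (-1) + (-10) + (-14) + ? → (1,2) = -65 − (-43) = -22.
From column 1, -65 − (-18 + (-5) + (-6) + (-12)) gives (2,1) = -24.
Column 2: -22 + (-3) + (-9) + (-15) + ? = -65, so (5,2) = -16.
The remaining cell in row 2 is (2,3) = -65 − (-58) = -7.
From row 5, -65 − (-12 + (-16) + (-4) + (-8)) gives (5,3) = -25.

-18 -22 -1 -10 -14 / -24 -3 -7 -11 -20 / -5 -9 -13 -17 -21 / -6 -15 -19 -23 -2 / -12 -16 -25 -4 -8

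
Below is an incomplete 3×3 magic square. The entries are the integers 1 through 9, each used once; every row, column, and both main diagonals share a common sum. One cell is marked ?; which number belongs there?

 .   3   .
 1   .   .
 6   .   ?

2

The entries are 1 through 9, which sum to 45, so each line sums to 45/3 = 15.
Column 1 must total 15; the given cells sum to 7, so (1,1) = 8.
From row 1, 15 − (8 + 3) gives (1,3) = 4.
Using anti-diagonal: 4 + 6 + ? → (2,2) = 15 − 10 = 5.
Row 2 must total 15; the given cells sum to 6, so (2,3) = 9.
Column 2 needs 15; the known cells sum to 8, so (3,2) = 7.
Using column 3: 4 + 9 + ? → (3,3) = 15 − 13 = 2.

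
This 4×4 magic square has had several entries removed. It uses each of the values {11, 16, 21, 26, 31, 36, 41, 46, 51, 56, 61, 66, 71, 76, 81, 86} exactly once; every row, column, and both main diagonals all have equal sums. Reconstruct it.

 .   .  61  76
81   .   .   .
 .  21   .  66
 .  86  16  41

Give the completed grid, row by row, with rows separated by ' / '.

The 16 entries sum to 776, so each line sums to 776/4 = 194.
The remaining cell in row 4 is (4,1) = 194 − 143 = 51.
From column 4, 194 − (76 + 66 + 41) gives (2,4) = 11.
The remaining cell in anti-diagonal is (2,3) = 194 − 148 = 46.
From row 2, 194 − (81 + 46 + 11) gives (2,2) = 56.
From column 2, 194 − (56 + 21 + 86) gives (1,2) = 31.
Column 3 must total 194; the given cells sum to 123, so (3,3) = 71.
Main diagonal must total 194; the given cells sum to 168, so (1,1) = 26.
Row 3 must total 194; the given cells sum to 158, so (3,1) = 36.

26 31 61 76 / 81 56 46 11 / 36 21 71 66 / 51 86 16 41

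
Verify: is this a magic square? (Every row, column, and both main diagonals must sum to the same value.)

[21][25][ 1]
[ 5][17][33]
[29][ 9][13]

Row 1: 21 + 25 + 1 = 47.
Row 2: 5 + 17 + 33 = 55.
Row 3: 29 + 9 + 13 = 51.
Column 1: 21 + 5 + 29 = 55.
Column 2: 25 + 17 + 9 = 51.
Column 3: 1 + 33 + 13 = 47.
Main diagonal: 21 + 17 + 13 = 51.
Anti-diagonal: 1 + 17 + 29 = 47.

No — anti-diagonal sums to 47 but row 3 sums to 51.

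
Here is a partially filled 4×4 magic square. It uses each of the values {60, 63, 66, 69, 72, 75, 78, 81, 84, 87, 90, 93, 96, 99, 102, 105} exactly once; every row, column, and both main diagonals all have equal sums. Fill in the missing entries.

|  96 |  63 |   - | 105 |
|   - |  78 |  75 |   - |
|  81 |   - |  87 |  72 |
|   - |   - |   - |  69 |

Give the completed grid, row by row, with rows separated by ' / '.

The 16 entries sum to 1320, so each line sums to 1320/4 = 330.
Row 1: 96 + 63 + 105 + ? = 330, so (1,3) = 66.
From row 3, 330 − (81 + 87 + 72) gives (3,2) = 90.
Column 2 must total 330; the given cells sum to 231, so (4,2) = 99.
From column 3, 330 − (66 + 75 + 87) gives (4,3) = 102.
Using column 4: 105 + 72 + 69 + ? → (2,4) = 330 − 246 = 84.
From anti-diagonal, 330 − (105 + 75 + 90) gives (4,1) = 60.
From row 2, 330 − (78 + 75 + 84) gives (2,1) = 93.

96 63 66 105 / 93 78 75 84 / 81 90 87 72 / 60 99 102 69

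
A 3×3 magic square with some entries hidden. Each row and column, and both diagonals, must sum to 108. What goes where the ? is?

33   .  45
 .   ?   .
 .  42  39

From row 1, 108 − (33 + 45) gives (1,2) = 30.
The remaining cell in row 3 is (3,1) = 108 − 81 = 27.
From column 1, 108 − (33 + 27) gives (2,1) = 48.
Column 2: 30 + 42 + ? = 108, so (2,2) = 36.

36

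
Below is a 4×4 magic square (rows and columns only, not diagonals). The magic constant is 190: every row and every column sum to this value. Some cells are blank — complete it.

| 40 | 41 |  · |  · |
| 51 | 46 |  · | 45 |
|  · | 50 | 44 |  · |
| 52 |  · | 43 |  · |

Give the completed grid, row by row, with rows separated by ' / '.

40 41 55 54 / 51 46 48 45 / 47 50 44 49 / 52 53 43 42

Row 2: 51 + 46 + 45 + ? = 190, so (2,3) = 48.
Column 1 must total 190; the given cells sum to 143, so (3,1) = 47.
Using column 2: 41 + 46 + 50 + ? → (4,2) = 190 − 137 = 53.
Column 3 needs 190; the known cells sum to 135, so (1,3) = 55.
Row 1 needs 190; the known cells sum to 136, so (1,4) = 54.
Row 3: 47 + 50 + 44 + ? = 190, so (3,4) = 49.
Row 4 must total 190; the given cells sum to 148, so (4,4) = 42.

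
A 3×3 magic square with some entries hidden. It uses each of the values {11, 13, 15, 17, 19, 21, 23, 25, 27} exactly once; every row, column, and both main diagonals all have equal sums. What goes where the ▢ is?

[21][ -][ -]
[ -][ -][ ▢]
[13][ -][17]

15

The 9 entries sum to 171, so each line sums to 171/3 = 57.
Using row 3: 13 + 17 + ? → (3,2) = 57 − 30 = 27.
Using column 1: 21 + 13 + ? → (2,1) = 57 − 34 = 23.
Main diagonal: 21 + 17 + ? = 57, so (2,2) = 19.
Anti-diagonal must total 57; the given cells sum to 32, so (1,3) = 25.
Row 1: 21 + 25 + ? = 57, so (1,2) = 11.
From row 2, 57 − (23 + 19) gives (2,3) = 15.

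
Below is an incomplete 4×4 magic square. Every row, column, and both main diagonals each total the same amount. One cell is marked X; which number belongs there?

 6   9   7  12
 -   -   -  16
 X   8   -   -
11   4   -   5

15

Row 1 is complete and sums to 34; that is the magic constant.
The remaining cell in row 4 is (4,3) = 34 − 20 = 14.
Using column 2: 9 + 8 + 4 + ? → (2,2) = 34 − 21 = 13.
Using column 4: 12 + 16 + 5 + ? → (3,4) = 34 − 33 = 1.
The remaining cell in main diagonal is (3,3) = 34 − 24 = 10.
Anti-diagonal: 12 + 8 + 11 + ? = 34, so (2,3) = 3.
From row 2, 34 − (13 + 3 + 16) gives (2,1) = 2.
From row 3, 34 − (8 + 10 + 1) gives (3,1) = 15.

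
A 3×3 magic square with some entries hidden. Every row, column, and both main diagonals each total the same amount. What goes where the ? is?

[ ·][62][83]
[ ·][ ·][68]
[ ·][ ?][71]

Column 3 is complete and sums to 222; that is the magic constant.
Row 1 needs 222; the known cells sum to 145, so (1,1) = 77.
Using main diagonal: 77 + 71 + ? → (2,2) = 222 − 148 = 74.
From anti-diagonal, 222 − (83 + 74) gives (3,1) = 65.
The remaining cell in row 2 is (2,1) = 222 − 142 = 80.
Row 3 must total 222; the given cells sum to 136, so (3,2) = 86.

86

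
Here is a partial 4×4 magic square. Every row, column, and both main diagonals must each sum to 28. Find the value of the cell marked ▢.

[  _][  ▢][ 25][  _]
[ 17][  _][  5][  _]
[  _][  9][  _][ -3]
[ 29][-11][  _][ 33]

37

The remaining cell in row 4 is (4,3) = 28 − 51 = -23.
Column 3: 25 + 5 + (-23) + ? = 28, so (3,3) = 21.
From anti-diagonal, 28 − (5 + 9 + 29) gives (1,4) = -15.
Row 3 must total 28; the given cells sum to 27, so (3,1) = 1.
Column 1 needs 28; the known cells sum to 47, so (1,1) = -19.
From column 4, 28 − (-15 + (-3) + 33) gives (2,4) = 13.
Main diagonal must total 28; the given cells sum to 35, so (2,2) = -7.
Row 1 must total 28; the given cells sum to -9, so (1,2) = 37.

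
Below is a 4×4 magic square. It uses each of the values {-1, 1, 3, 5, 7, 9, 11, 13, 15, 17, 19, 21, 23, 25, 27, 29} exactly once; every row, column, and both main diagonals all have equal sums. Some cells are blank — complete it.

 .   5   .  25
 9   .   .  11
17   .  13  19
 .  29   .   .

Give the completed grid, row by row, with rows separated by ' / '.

The 16 entries sum to 224, so each line sums to 224/4 = 56.
Row 3 must total 56; the given cells sum to 49, so (3,2) = 7.
From column 2, 56 − (5 + 7 + 29) gives (2,2) = 15.
Column 4 needs 56; the known cells sum to 55, so (4,4) = 1.
From main diagonal, 56 − (15 + 13 + 1) gives (1,1) = 27.
The remaining cell in row 1 is (1,3) = 56 − 57 = -1.
The remaining cell in row 2 is (2,3) = 56 − 35 = 21.
From column 1, 56 − (27 + 9 + 17) gives (4,1) = 3.
Column 3 must total 56; the given cells sum to 33, so (4,3) = 23.

27 5 -1 25 / 9 15 21 11 / 17 7 13 19 / 3 29 23 1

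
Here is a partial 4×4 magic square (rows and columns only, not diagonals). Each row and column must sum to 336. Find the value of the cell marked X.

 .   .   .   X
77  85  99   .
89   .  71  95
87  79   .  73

Row 2 must total 336; the given cells sum to 261, so (2,4) = 75.
Row 3: 89 + 71 + 95 + ? = 336, so (3,2) = 81.
The remaining cell in row 4 is (4,3) = 336 − 239 = 97.
Column 1 needs 336; the known cells sum to 253, so (1,1) = 83.
Using column 2: 85 + 81 + 79 + ? → (1,2) = 336 − 245 = 91.
Column 3 needs 336; the known cells sum to 267, so (1,3) = 69.
Column 4 needs 336; the known cells sum to 243, so (1,4) = 93.

93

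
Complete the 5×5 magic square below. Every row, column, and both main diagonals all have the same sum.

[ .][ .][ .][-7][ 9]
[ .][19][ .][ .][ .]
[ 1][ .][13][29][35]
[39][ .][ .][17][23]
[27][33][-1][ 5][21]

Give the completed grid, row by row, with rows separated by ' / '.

Row 5 is already complete: 27 + 33 + -1 + 5 + 21 = 85, so that is the magic constant.
Row 3 needs 85; the known cells sum to 78, so (3,2) = 7.
From column 4, 85 − (-7 + 29 + 17 + 5) gives (2,4) = 41.
Column 5: 9 + 35 + 23 + 21 + ? = 85, so (2,5) = -3.
From main diagonal, 85 − (19 + 13 + 17 + 21) gives (1,1) = 15.
Using anti-diagonal: 9 + 41 + 13 + 27 + ? → (4,2) = 85 − 90 = -5.
From row 4, 85 − (39 + (-5) + 17 + 23) gives (4,3) = 11.
The remaining cell in column 1 is (2,1) = 85 − 82 = 3.
From column 2, 85 − (19 + 7 + (-5) + 33) gives (1,2) = 31.
Row 1: 15 + 31 + (-7) + 9 + ? = 85, so (1,3) = 37.
Row 2: 3 + 19 + 41 + (-3) + ? = 85, so (2,3) = 25.

15 31 37 -7 9 / 3 19 25 41 -3 / 1 7 13 29 35 / 39 -5 11 17 23 / 27 33 -1 5 21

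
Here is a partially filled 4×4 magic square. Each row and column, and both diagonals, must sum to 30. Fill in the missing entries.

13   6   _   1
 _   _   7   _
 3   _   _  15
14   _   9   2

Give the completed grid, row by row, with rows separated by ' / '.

13 6 10 1 / 0 11 7 12 / 3 8 4 15 / 14 5 9 2

From row 1, 30 − (13 + 6 + 1) gives (1,3) = 10.
Row 4 must total 30; the given cells sum to 25, so (4,2) = 5.
Column 1 must total 30; the given cells sum to 30, so (2,1) = 0.
Column 3: 10 + 7 + 9 + ? = 30, so (3,3) = 4.
Column 4 must total 30; the given cells sum to 18, so (2,4) = 12.
Main diagonal must total 30; the given cells sum to 19, so (2,2) = 11.
Anti-diagonal needs 30; the known cells sum to 22, so (3,2) = 8.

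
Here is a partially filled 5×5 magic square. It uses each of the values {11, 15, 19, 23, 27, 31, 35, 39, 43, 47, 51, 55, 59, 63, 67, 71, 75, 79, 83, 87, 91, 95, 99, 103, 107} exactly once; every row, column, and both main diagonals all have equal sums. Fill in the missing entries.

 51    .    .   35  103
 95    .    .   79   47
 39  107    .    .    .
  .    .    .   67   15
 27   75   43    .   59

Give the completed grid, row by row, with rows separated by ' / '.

51 19 87 35 103 / 95 63 11 79 47 / 39 107 55 23 71 / 83 31 99 67 15 / 27 75 43 91 59

The 25 entries sum to 1475, so each line sums to 1475/5 = 295.
The remaining cell in row 5 is (5,4) = 295 − 204 = 91.
Column 1 must total 295; the given cells sum to 212, so (4,1) = 83.
From column 4, 295 − (35 + 79 + 67 + 91) gives (3,4) = 23.
Column 5 must total 295; the given cells sum to 224, so (3,5) = 71.
Row 3 needs 295; the known cells sum to 240, so (3,3) = 55.
Main diagonal: 51 + 55 + 67 + 59 + ? = 295, so (2,2) = 63.
Anti-diagonal must total 295; the given cells sum to 264, so (4,2) = 31.
Row 2 needs 295; the known cells sum to 284, so (2,3) = 11.
Row 4 needs 295; the known cells sum to 196, so (4,3) = 99.
The remaining cell in column 2 is (1,2) = 295 − 276 = 19.
Using column 3: 11 + 55 + 99 + 43 + ? → (1,3) = 295 − 208 = 87.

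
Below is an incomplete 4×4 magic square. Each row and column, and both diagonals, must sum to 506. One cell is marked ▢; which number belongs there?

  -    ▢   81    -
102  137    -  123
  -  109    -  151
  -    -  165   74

Row 2: 102 + 137 + 123 + ? = 506, so (2,3) = 144.
Column 3 must total 506; the given cells sum to 390, so (3,3) = 116.
Column 4 must total 506; the given cells sum to 348, so (1,4) = 158.
The remaining cell in main diagonal is (1,1) = 506 − 327 = 179.
The remaining cell in anti-diagonal is (4,1) = 506 − 411 = 95.
Using row 1: 179 + 81 + 158 + ? → (1,2) = 506 − 418 = 88.

88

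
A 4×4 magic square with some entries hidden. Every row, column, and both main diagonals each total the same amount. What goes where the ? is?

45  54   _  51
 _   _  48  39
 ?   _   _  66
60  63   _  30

Column 4 is complete and sums to 186; that is the magic constant.
From row 1, 186 − (45 + 54 + 51) gives (1,3) = 36.
Row 4 needs 186; the known cells sum to 153, so (4,3) = 33.
Column 3 must total 186; the given cells sum to 117, so (3,3) = 69.
Main diagonal: 45 + 69 + 30 + ? = 186, so (2,2) = 42.
Anti-diagonal must total 186; the given cells sum to 159, so (3,2) = 27.
Row 2 must total 186; the given cells sum to 129, so (2,1) = 57.
Row 3: 27 + 69 + 66 + ? = 186, so (3,1) = 24.

24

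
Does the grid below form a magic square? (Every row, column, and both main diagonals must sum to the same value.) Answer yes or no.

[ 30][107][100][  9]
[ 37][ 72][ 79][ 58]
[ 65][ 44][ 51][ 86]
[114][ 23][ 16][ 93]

Row 1: 30 + 107 + 100 + 9 = 246.
Row 2: 37 + 72 + 79 + 58 = 246.
Row 3: 65 + 44 + 51 + 86 = 246.
Row 4: 114 + 23 + 16 + 93 = 246.
Column 1: 30 + 37 + 65 + 114 = 246.
Column 2: 107 + 72 + 44 + 23 = 246.
Column 3: 100 + 79 + 51 + 16 = 246.
Column 4: 9 + 58 + 86 + 93 = 246.
Main diagonal: 30 + 72 + 51 + 93 = 246.
Anti-diagonal: 9 + 79 + 44 + 114 = 246.
All lines sum to 246.

Yes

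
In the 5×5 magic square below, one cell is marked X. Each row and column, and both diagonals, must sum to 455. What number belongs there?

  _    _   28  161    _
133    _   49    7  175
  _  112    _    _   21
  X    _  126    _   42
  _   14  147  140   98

The remaining cell in row 2 is (2,2) = 455 − 364 = 91.
The remaining cell in row 5 is (5,1) = 455 − 399 = 56.
From column 3, 455 − (28 + 49 + 126 + 147) gives (3,3) = 105.
Column 5 must total 455; the given cells sum to 336, so (1,5) = 119.
Anti-diagonal needs 455; the known cells sum to 287, so (4,2) = 168.
Column 2: 91 + 112 + 168 + 14 + ? = 455, so (1,2) = 70.
From row 1, 455 − (70 + 28 + 161 + 119) gives (1,1) = 77.
Main diagonal needs 455; the known cells sum to 371, so (4,4) = 84.
Using row 4: 168 + 126 + 84 + 42 + ? → (4,1) = 455 − 420 = 35.

35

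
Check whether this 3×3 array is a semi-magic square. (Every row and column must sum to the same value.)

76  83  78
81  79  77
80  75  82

Row 1: 76 + 83 + 78 = 237.
Row 2: 81 + 79 + 77 = 237.
Row 3: 80 + 75 + 82 = 237.
Column 1: 76 + 81 + 80 = 237.
Column 2: 83 + 79 + 75 = 237.
Column 3: 78 + 77 + 82 = 237.
All lines sum to 237.

Yes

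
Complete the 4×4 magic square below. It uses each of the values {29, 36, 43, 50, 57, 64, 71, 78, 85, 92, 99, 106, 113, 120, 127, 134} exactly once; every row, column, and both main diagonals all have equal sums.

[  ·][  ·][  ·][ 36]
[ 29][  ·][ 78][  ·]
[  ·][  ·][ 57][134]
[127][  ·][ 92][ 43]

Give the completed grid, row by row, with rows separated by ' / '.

The 16 entries sum to 1304, so each line sums to 1304/4 = 326.
Row 4 needs 326; the known cells sum to 262, so (4,2) = 64.
Using column 3: 78 + 57 + 92 + ? → (1,3) = 326 − 227 = 99.
Column 4 must total 326; the given cells sum to 213, so (2,4) = 113.
Anti-diagonal needs 326; the known cells sum to 241, so (3,2) = 85.
Row 2 must total 326; the given cells sum to 220, so (2,2) = 106.
Using row 3: 85 + 57 + 134 + ? → (3,1) = 326 − 276 = 50.
From column 1, 326 − (29 + 50 + 127) gives (1,1) = 120.
From column 2, 326 − (106 + 85 + 64) gives (1,2) = 71.

120 71 99 36 / 29 106 78 113 / 50 85 57 134 / 127 64 92 43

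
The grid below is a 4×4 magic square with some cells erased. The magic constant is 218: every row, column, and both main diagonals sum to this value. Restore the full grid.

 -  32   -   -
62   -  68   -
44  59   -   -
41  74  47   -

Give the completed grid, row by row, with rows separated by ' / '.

Row 4: 41 + 74 + 47 + ? = 218, so (4,4) = 56.
The remaining cell in column 1 is (1,1) = 218 − 147 = 71.
Column 2: 32 + 59 + 74 + ? = 218, so (2,2) = 53.
Main diagonal needs 218; the known cells sum to 180, so (3,3) = 38.
Anti-diagonal must total 218; the given cells sum to 168, so (1,4) = 50.
Row 1 must total 218; the given cells sum to 153, so (1,3) = 65.
Row 2 must total 218; the given cells sum to 183, so (2,4) = 35.
Using row 3: 44 + 59 + 38 + ? → (3,4) = 218 − 141 = 77.

71 32 65 50 / 62 53 68 35 / 44 59 38 77 / 41 74 47 56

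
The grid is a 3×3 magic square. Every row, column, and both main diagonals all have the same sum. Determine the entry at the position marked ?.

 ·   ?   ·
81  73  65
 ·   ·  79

Row 2 is complete and sums to 219; that is the magic constant.
Column 3: 65 + 79 + ? = 219, so (1,3) = 75.
The remaining cell in main diagonal is (1,1) = 219 − 152 = 67.
Anti-diagonal: 75 + 73 + ? = 219, so (3,1) = 71.
Using row 1: 67 + 75 + ? → (1,2) = 219 − 142 = 77.

77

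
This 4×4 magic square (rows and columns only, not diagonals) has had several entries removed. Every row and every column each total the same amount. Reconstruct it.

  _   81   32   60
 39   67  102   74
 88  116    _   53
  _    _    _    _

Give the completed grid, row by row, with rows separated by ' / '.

109 81 32 60 / 39 67 102 74 / 88 116 25 53 / 46 18 123 95

Row 2 is already complete: 39 + 67 + 102 + 74 = 282, so that is the magic constant.
The remaining cell in row 1 is (1,1) = 282 − 173 = 109.
Row 3 needs 282; the known cells sum to 257, so (3,3) = 25.
The remaining cell in column 1 is (4,1) = 282 − 236 = 46.
Column 2 must total 282; the given cells sum to 264, so (4,2) = 18.
The remaining cell in column 3 is (4,3) = 282 − 159 = 123.
The remaining cell in column 4 is (4,4) = 282 − 187 = 95.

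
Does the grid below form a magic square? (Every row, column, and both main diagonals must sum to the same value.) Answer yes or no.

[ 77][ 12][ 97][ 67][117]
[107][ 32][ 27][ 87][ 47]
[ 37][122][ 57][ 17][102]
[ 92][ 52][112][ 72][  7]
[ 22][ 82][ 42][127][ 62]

Row 1: 77 + 12 + 97 + 67 + 117 = 370.
Row 2: 107 + 32 + 27 + 87 + 47 = 300.
Row 3: 37 + 122 + 57 + 17 + 102 = 335.
Row 4: 92 + 52 + 112 + 72 + 7 = 335.
Row 5: 22 + 82 + 42 + 127 + 62 = 335.
Column 1: 77 + 107 + 37 + 92 + 22 = 335.
Column 2: 12 + 32 + 122 + 52 + 82 = 300.
Column 3: 97 + 27 + 57 + 112 + 42 = 335.
Column 4: 67 + 87 + 17 + 72 + 127 = 370.
Column 5: 117 + 47 + 102 + 7 + 62 = 335.
Main diagonal: 77 + 32 + 57 + 72 + 62 = 300.
Anti-diagonal: 117 + 87 + 57 + 52 + 22 = 335.

No — column 4 sums to 370 but row 2 sums to 300.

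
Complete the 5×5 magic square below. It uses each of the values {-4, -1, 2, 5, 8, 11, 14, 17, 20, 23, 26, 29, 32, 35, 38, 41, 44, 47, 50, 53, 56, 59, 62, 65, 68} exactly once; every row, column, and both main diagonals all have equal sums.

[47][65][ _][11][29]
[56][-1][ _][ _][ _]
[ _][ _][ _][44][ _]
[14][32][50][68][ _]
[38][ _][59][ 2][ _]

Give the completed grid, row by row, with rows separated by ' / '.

47 65 8 11 29 / 56 -1 17 35 53 / 5 23 26 44 62 / 14 32 50 68 -4 / 38 41 59 2 20

The 25 entries sum to 800, so each line sums to 800/5 = 160.
The remaining cell in row 1 is (1,3) = 160 − 152 = 8.
Using row 4: 14 + 32 + 50 + 68 + ? → (4,5) = 160 − 164 = -4.
The remaining cell in column 1 is (3,1) = 160 − 155 = 5.
Using column 4: 11 + 44 + 68 + 2 + ? → (2,4) = 160 − 125 = 35.
The remaining cell in anti-diagonal is (3,3) = 160 − 134 = 26.
The remaining cell in column 3 is (2,3) = 160 − 143 = 17.
The remaining cell in main diagonal is (5,5) = 160 − 140 = 20.
Row 2 must total 160; the given cells sum to 107, so (2,5) = 53.
The remaining cell in row 5 is (5,2) = 160 − 119 = 41.
Column 2 must total 160; the given cells sum to 137, so (3,2) = 23.
Column 5: 29 + 53 + (-4) + 20 + ? = 160, so (3,5) = 62.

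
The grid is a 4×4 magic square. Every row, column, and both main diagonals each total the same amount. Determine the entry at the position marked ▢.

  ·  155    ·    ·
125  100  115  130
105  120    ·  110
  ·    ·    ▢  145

80

Row 2 is complete and sums to 470; that is the magic constant.
Using row 3: 105 + 120 + 110 + ? → (3,3) = 470 − 335 = 135.
Column 2: 155 + 100 + 120 + ? = 470, so (4,2) = 95.
From column 4, 470 − (130 + 110 + 145) gives (1,4) = 85.
Main diagonal needs 470; the known cells sum to 380, so (1,1) = 90.
From anti-diagonal, 470 − (85 + 115 + 120) gives (4,1) = 150.
The remaining cell in row 1 is (1,3) = 470 − 330 = 140.
Row 4 needs 470; the known cells sum to 390, so (4,3) = 80.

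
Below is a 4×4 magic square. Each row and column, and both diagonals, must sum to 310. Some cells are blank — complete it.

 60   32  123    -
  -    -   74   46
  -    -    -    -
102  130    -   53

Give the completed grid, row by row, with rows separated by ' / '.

60 32 123 95 / 81 109 74 46 / 67 39 88 116 / 102 130 25 53

From row 1, 310 − (60 + 32 + 123) gives (1,4) = 95.
The remaining cell in row 4 is (4,3) = 310 − 285 = 25.
Column 3 needs 310; the known cells sum to 222, so (3,3) = 88.
The remaining cell in column 4 is (3,4) = 310 − 194 = 116.
Main diagonal must total 310; the given cells sum to 201, so (2,2) = 109.
Anti-diagonal needs 310; the known cells sum to 271, so (3,2) = 39.
The remaining cell in row 2 is (2,1) = 310 − 229 = 81.
Using row 3: 39 + 88 + 116 + ? → (3,1) = 310 − 243 = 67.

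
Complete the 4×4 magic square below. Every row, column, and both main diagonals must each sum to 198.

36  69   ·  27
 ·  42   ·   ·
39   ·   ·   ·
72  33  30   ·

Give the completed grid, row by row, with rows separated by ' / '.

36 69 66 27 / 51 42 45 60 / 39 54 57 48 / 72 33 30 63

Using row 1: 36 + 69 + 27 + ? → (1,3) = 198 − 132 = 66.
Row 4: 72 + 33 + 30 + ? = 198, so (4,4) = 63.
From column 1, 198 − (36 + 39 + 72) gives (2,1) = 51.
Using column 2: 69 + 42 + 33 + ? → (3,2) = 198 − 144 = 54.
Using main diagonal: 36 + 42 + 63 + ? → (3,3) = 198 − 141 = 57.
Using anti-diagonal: 27 + 54 + 72 + ? → (2,3) = 198 − 153 = 45.
Row 2 needs 198; the known cells sum to 138, so (2,4) = 60.
Row 3: 39 + 54 + 57 + ? = 198, so (3,4) = 48.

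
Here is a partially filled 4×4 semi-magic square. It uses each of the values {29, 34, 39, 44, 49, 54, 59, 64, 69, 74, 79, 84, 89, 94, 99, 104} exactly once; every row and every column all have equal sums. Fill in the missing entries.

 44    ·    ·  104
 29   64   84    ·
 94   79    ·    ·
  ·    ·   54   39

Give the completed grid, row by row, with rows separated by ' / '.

The 16 entries sum to 1064, so each line sums to 1064/4 = 266.
From row 2, 266 − (29 + 64 + 84) gives (2,4) = 89.
Using column 1: 44 + 29 + 94 + ? → (4,1) = 266 − 167 = 99.
Column 4 needs 266; the known cells sum to 232, so (3,4) = 34.
Row 3 must total 266; the given cells sum to 207, so (3,3) = 59.
Row 4: 99 + 54 + 39 + ? = 266, so (4,2) = 74.
The remaining cell in column 2 is (1,2) = 266 − 217 = 49.
Column 3 must total 266; the given cells sum to 197, so (1,3) = 69.

44 49 69 104 / 29 64 84 89 / 94 79 59 34 / 99 74 54 39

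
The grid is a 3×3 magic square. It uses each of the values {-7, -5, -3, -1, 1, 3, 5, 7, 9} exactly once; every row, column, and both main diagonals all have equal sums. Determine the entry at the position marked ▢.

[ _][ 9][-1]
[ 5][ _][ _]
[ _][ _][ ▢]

7

The 9 entries sum to 9, so each line sums to 9/3 = 3.
Using row 1: 9 + (-1) + ? → (1,1) = 3 − 8 = -5.
Column 1 must total 3; the given cells sum to 0, so (3,1) = 3.
Anti-diagonal: -1 + 3 + ? = 3, so (2,2) = 1.
The remaining cell in row 2 is (2,3) = 3 − 6 = -3.
Column 2 needs 3; the known cells sum to 10, so (3,2) = -7.
Column 3: -1 + (-3) + ? = 3, so (3,3) = 7.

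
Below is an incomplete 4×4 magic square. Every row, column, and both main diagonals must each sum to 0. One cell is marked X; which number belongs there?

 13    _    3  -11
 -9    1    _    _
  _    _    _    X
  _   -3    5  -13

9

Using row 1: 13 + 3 + (-11) + ? → (1,2) = 0 − 5 = -5.
Using row 4: -3 + 5 + (-13) + ? → (4,1) = 0 − (-11) = 11.
From column 1, 0 − (13 + (-9) + 11) gives (3,1) = -15.
Column 2 needs 0; the known cells sum to -7, so (3,2) = 7.
From main diagonal, 0 − (13 + 1 + (-13)) gives (3,3) = -1.
Anti-diagonal needs 0; the known cells sum to 7, so (2,3) = -7.
Row 2: -9 + 1 + (-7) + ? = 0, so (2,4) = 15.
Row 3 must total 0; the given cells sum to -9, so (3,4) = 9.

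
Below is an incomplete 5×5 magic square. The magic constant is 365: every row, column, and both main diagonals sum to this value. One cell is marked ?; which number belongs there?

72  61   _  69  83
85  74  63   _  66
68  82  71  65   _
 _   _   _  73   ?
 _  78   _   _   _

62

Row 1 needs 365; the known cells sum to 285, so (1,3) = 80.
Using row 2: 85 + 74 + 63 + 66 + ? → (2,4) = 365 − 288 = 77.
Row 3 needs 365; the known cells sum to 286, so (3,5) = 79.
The remaining cell in column 2 is (4,2) = 365 − 295 = 70.
The remaining cell in column 4 is (5,4) = 365 − 284 = 81.
Using main diagonal: 72 + 74 + 71 + 73 + ? → (5,5) = 365 − 290 = 75.
The remaining cell in anti-diagonal is (5,1) = 365 − 301 = 64.
Using row 5: 64 + 78 + 81 + 75 + ? → (5,3) = 365 − 298 = 67.
From column 1, 365 − (72 + 85 + 68 + 64) gives (4,1) = 76.
Using column 3: 80 + 63 + 71 + 67 + ? → (4,3) = 365 − 281 = 84.
The remaining cell in column 5 is (4,5) = 365 − 303 = 62.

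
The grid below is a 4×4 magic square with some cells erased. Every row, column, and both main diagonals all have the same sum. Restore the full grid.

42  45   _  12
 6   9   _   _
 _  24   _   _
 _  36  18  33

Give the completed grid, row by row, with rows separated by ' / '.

42 45 15 12 / 6 9 51 48 / 39 24 30 21 / 27 36 18 33

Column 2 is already complete: 45 + 9 + 24 + 36 = 114, so that is the magic constant.
Using row 1: 42 + 45 + 12 + ? → (1,3) = 114 − 99 = 15.
The remaining cell in row 4 is (4,1) = 114 − 87 = 27.
Column 1 must total 114; the given cells sum to 75, so (3,1) = 39.
Main diagonal: 42 + 9 + 33 + ? = 114, so (3,3) = 30.
Using anti-diagonal: 12 + 24 + 27 + ? → (2,3) = 114 − 63 = 51.
Using row 2: 6 + 9 + 51 + ? → (2,4) = 114 − 66 = 48.
Row 3 needs 114; the known cells sum to 93, so (3,4) = 21.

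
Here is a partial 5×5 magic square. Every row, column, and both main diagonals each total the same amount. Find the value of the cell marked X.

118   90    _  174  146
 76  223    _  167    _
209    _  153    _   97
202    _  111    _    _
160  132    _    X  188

216

Column 1 is complete and sums to 765; that is the magic constant.
Row 1 needs 765; the known cells sum to 528, so (1,3) = 237.
Main diagonal: 118 + 223 + 153 + 188 + ? = 765, so (4,4) = 83.
The remaining cell in anti-diagonal is (4,2) = 765 − 626 = 139.
Row 4 needs 765; the known cells sum to 535, so (4,5) = 230.
Column 2: 90 + 223 + 139 + 132 + ? = 765, so (3,2) = 181.
Column 5: 146 + 97 + 230 + 188 + ? = 765, so (2,5) = 104.
The remaining cell in row 2 is (2,3) = 765 − 570 = 195.
Row 3 needs 765; the known cells sum to 640, so (3,4) = 125.
The remaining cell in column 3 is (5,3) = 765 − 696 = 69.
Column 4: 174 + 167 + 125 + 83 + ? = 765, so (5,4) = 216.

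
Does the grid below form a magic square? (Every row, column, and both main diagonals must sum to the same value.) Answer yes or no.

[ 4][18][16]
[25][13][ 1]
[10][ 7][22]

Row 1: 4 + 18 + 16 = 38.
Row 2: 25 + 13 + 1 = 39.
Row 3: 10 + 7 + 22 = 39.
Column 1: 4 + 25 + 10 = 39.
Column 2: 18 + 13 + 7 = 38.
Column 3: 16 + 1 + 22 = 39.
Main diagonal: 4 + 13 + 22 = 39.
Anti-diagonal: 16 + 13 + 10 = 39.

No — column 3 sums to 39 but column 2 sums to 38.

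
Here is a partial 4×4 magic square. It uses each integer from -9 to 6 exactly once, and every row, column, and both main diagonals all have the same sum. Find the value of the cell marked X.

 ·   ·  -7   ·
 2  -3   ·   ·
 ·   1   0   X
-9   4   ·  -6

-5

The entries are -9 through 6, which sum to -24, so each line sums to -24/4 = -6.
Row 4: -9 + 4 + (-6) + ? = -6, so (4,3) = 5.
From column 2, -6 − (-3 + 1 + 4) gives (1,2) = -8.
From column 3, -6 − (-7 + 0 + 5) gives (2,3) = -4.
From main diagonal, -6 − (-3 + 0 + (-6)) gives (1,1) = 3.
Anti-diagonal needs -6; the known cells sum to -12, so (1,4) = 6.
Using row 2: 2 + (-3) + (-4) + ? → (2,4) = -6 − (-5) = -1.
From column 1, -6 − (3 + 2 + (-9)) gives (3,1) = -2.
Column 4: 6 + (-1) + (-6) + ? = -6, so (3,4) = -5.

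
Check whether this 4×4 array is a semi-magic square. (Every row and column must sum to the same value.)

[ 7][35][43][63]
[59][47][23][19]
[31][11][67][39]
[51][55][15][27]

Row 1: 7 + 35 + 43 + 63 = 148.
Row 2: 59 + 47 + 23 + 19 = 148.
Row 3: 31 + 11 + 67 + 39 = 148.
Row 4: 51 + 55 + 15 + 27 = 148.
Column 1: 7 + 59 + 31 + 51 = 148.
Column 2: 35 + 47 + 11 + 55 = 148.
Column 3: 43 + 23 + 67 + 15 = 148.
Column 4: 63 + 19 + 39 + 27 = 148.
All lines sum to 148.

Yes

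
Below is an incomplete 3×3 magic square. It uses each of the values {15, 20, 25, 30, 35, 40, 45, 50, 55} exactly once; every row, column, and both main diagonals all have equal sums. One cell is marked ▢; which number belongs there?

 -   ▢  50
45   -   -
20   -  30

The 9 entries sum to 315, so each line sums to 315/3 = 105.
Using row 3: 20 + 30 + ? → (3,2) = 105 − 50 = 55.
Column 1 must total 105; the given cells sum to 65, so (1,1) = 40.
Column 3 needs 105; the known cells sum to 80, so (2,3) = 25.
Using main diagonal: 40 + 30 + ? → (2,2) = 105 − 70 = 35.
The remaining cell in row 1 is (1,2) = 105 − 90 = 15.

15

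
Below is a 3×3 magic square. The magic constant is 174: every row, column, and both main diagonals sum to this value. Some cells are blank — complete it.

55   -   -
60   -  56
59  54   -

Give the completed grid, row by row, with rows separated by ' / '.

Row 2: 60 + 56 + ? = 174, so (2,2) = 58.
Row 3 needs 174; the known cells sum to 113, so (3,3) = 61.
Using column 2: 58 + 54 + ? → (1,2) = 174 − 112 = 62.
Column 3 needs 174; the known cells sum to 117, so (1,3) = 57.

55 62 57 / 60 58 56 / 59 54 61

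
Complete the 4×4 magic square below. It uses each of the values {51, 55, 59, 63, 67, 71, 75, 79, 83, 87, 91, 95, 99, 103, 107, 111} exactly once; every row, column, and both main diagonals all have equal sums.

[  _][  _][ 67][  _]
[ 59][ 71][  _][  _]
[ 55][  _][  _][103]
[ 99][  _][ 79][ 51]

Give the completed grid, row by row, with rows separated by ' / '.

The 16 entries sum to 1296, so each line sums to 1296/4 = 324.
Using row 4: 99 + 79 + 51 + ? → (4,2) = 324 − 229 = 95.
Using column 1: 59 + 55 + 99 + ? → (1,1) = 324 − 213 = 111.
Using main diagonal: 111 + 71 + 51 + ? → (3,3) = 324 − 233 = 91.
Row 3 needs 324; the known cells sum to 249, so (3,2) = 75.
Column 2 must total 324; the given cells sum to 241, so (1,2) = 83.
Using column 3: 67 + 91 + 79 + ? → (2,3) = 324 − 237 = 87.
Anti-diagonal: 87 + 75 + 99 + ? = 324, so (1,4) = 63.
Row 2 must total 324; the given cells sum to 217, so (2,4) = 107.

111 83 67 63 / 59 71 87 107 / 55 75 91 103 / 99 95 79 51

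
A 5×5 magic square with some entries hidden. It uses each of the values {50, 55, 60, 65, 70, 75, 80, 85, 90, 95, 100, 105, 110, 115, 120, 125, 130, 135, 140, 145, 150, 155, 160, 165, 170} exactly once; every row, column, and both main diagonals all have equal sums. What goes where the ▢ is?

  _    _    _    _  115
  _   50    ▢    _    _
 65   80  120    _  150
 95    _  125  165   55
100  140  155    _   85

The 25 entries sum to 2750, so each line sums to 2750/5 = 550.
Row 3 must total 550; the given cells sum to 415, so (3,4) = 135.
The remaining cell in row 4 is (4,2) = 550 − 440 = 110.
Row 5 must total 550; the given cells sum to 480, so (5,4) = 70.
Column 2 needs 550; the known cells sum to 380, so (1,2) = 170.
Column 5 must total 550; the given cells sum to 405, so (2,5) = 145.
The remaining cell in main diagonal is (1,1) = 550 − 420 = 130.
Anti-diagonal must total 550; the given cells sum to 445, so (2,4) = 105.
Using column 1: 130 + 65 + 95 + 100 + ? → (2,1) = 550 − 390 = 160.
The remaining cell in column 4 is (1,4) = 550 − 475 = 75.
From row 1, 550 − (130 + 170 + 75 + 115) gives (1,3) = 60.
Row 2 needs 550; the known cells sum to 460, so (2,3) = 90.

90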